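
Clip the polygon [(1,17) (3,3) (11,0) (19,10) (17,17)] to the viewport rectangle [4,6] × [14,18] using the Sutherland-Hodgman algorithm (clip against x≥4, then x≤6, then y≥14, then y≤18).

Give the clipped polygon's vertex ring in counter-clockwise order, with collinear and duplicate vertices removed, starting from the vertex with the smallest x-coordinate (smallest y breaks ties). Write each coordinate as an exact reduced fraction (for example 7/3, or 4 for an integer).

1. After x ≥ 4: [(4,17) (4,21/8) (11,0) (19,10) (17,17)]
2. After x ≤ 6: [(6,17) (4,17) (4,21/8) (6,15/8)]
3. After y ≥ 14: [(6,14) (6,17) (4,17) (4,14)]
4. After y ≤ 18: [(6,14) (6,17) (4,17) (4,14)]
5. Canonical ring: [(4,14) (6,14) (6,17) (4,17)]

Clipped polygon: [(4,14) (6,14) (6,17) (4,17)]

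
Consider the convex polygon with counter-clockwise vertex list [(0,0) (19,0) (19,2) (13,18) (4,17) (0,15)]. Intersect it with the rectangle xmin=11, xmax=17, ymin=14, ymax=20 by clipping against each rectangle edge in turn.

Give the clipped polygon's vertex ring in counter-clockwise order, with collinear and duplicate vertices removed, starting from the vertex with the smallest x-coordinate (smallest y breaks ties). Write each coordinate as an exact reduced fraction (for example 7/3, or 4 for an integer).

1. After x ≥ 11: [(11,0) (19,0) (19,2) (13,18) (11,160/9)]
2. After x ≤ 17: [(11,0) (17,0) (17,22/3) (13,18) (11,160/9)]
3. After y ≥ 14: [(11,14) (29/2,14) (13,18) (11,160/9)]
4. After y ≤ 20: [(11,14) (29/2,14) (13,18) (11,160/9)]
5. Canonical ring: [(11,14) (29/2,14) (13,18) (11,160/9)]

Clipped polygon: [(11,14) (29/2,14) (13,18) (11,160/9)]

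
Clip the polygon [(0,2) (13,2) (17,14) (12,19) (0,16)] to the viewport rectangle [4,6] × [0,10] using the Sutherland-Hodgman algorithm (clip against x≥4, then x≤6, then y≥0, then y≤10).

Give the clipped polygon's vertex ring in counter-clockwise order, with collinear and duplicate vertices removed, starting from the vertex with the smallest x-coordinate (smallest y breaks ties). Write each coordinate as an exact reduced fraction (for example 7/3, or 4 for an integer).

Clipped polygon: [(4,2) (6,2) (6,10) (4,10)]

1. After x ≥ 4: [(4,2) (13,2) (17,14) (12,19) (4,17)]
2. After x ≤ 6: [(4,2) (6,2) (6,35/2) (4,17)]
3. After y ≥ 0: [(4,2) (6,2) (6,35/2) (4,17)]
4. After y ≤ 10: [(4,10) (4,2) (6,2) (6,10)]
5. Canonical ring: [(4,2) (6,2) (6,10) (4,10)]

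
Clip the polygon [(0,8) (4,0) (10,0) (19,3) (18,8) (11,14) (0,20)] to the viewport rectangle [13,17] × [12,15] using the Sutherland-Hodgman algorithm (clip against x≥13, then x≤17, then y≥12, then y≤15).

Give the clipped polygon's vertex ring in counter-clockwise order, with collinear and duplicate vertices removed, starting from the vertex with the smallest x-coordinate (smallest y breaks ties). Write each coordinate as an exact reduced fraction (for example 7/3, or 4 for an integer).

1. After x ≥ 13: [(13,1) (19,3) (18,8) (13,86/7)]
2. After x ≤ 17: [(13,1) (17,7/3) (17,62/7) (13,86/7)]
3. After y ≥ 12: [(13,12) (40/3,12) (13,86/7)]
4. After y ≤ 15: [(13,12) (40/3,12) (13,86/7)]
5. Canonical ring: [(13,12) (40/3,12) (13,86/7)]

Clipped polygon: [(13,12) (40/3,12) (13,86/7)]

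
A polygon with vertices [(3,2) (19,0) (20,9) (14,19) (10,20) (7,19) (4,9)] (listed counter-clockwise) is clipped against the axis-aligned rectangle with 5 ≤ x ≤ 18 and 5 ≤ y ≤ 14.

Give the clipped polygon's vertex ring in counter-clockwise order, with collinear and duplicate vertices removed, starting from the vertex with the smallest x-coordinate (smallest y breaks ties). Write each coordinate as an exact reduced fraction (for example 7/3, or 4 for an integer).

Clipped polygon: [(5,5) (18,5) (18,37/3) (17,14) (11/2,14) (5,37/3)]

1. After x ≥ 5: [(5,7/4) (19,0) (20,9) (14,19) (10,20) (7,19) (5,37/3)]
2. After x ≤ 18: [(5,7/4) (18,1/8) (18,37/3) (14,19) (10,20) (7,19) (5,37/3)]
3. After y ≥ 5: [(5,5) (18,5) (18,37/3) (14,19) (10,20) (7,19) (5,37/3)]
4. After y ≤ 14: [(5,5) (18,5) (18,37/3) (17,14) (11/2,14) (5,37/3)]
5. Canonical ring: [(5,5) (18,5) (18,37/3) (17,14) (11/2,14) (5,37/3)]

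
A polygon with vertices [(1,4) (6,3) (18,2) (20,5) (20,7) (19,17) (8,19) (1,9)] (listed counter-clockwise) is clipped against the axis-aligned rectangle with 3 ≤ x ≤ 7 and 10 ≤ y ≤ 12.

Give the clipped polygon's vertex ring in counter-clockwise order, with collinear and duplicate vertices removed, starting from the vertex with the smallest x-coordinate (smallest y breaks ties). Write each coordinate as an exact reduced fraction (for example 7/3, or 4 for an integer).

1. After x ≥ 3: [(3,18/5) (6,3) (18,2) (20,5) (20,7) (19,17) (8,19) (3,83/7)]
2. After x ≤ 7: [(3,18/5) (6,3) (7,35/12) (7,123/7) (3,83/7)]
3. After y ≥ 10: [(3,10) (7,10) (7,123/7) (3,83/7)]
4. After y ≤ 12: [(3,10) (7,10) (7,12) (31/10,12) (3,83/7)]
5. Canonical ring: [(3,10) (7,10) (7,12) (31/10,12) (3,83/7)]

Clipped polygon: [(3,10) (7,10) (7,12) (31/10,12) (3,83/7)]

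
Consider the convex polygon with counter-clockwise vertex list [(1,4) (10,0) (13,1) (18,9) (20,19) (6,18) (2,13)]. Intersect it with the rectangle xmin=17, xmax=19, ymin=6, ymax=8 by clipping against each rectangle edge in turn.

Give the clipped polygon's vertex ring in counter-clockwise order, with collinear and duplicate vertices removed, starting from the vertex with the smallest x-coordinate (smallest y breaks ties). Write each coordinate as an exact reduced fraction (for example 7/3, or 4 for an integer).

Clipped polygon: [(17,37/5) (139/8,8) (17,8)]

1. After x ≥ 17: [(17,37/5) (18,9) (20,19) (17,263/14)]
2. After x ≤ 19: [(17,37/5) (18,9) (19,14) (19,265/14) (17,263/14)]
3. After y ≥ 6: [(17,37/5) (18,9) (19,14) (19,265/14) (17,263/14)]
4. After y ≤ 8: [(17,8) (17,37/5) (139/8,8)]
5. Canonical ring: [(17,37/5) (139/8,8) (17,8)]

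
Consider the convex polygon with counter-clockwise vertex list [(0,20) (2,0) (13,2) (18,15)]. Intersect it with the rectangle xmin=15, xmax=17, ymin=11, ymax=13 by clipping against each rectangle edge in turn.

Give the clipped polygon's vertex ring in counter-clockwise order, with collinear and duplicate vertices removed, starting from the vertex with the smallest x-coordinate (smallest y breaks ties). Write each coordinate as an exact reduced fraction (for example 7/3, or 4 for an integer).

1. After x ≥ 15: [(15,95/6) (15,36/5) (18,15)]
2. After x ≤ 17: [(17,275/18) (15,95/6) (15,36/5) (17,62/5)]
3. After y ≥ 11: [(17,275/18) (15,95/6) (15,11) (214/13,11) (17,62/5)]
4. After y ≤ 13: [(17,13) (15,13) (15,11) (214/13,11) (17,62/5)]
5. Canonical ring: [(15,11) (214/13,11) (17,62/5) (17,13) (15,13)]

Clipped polygon: [(15,11) (214/13,11) (17,62/5) (17,13) (15,13)]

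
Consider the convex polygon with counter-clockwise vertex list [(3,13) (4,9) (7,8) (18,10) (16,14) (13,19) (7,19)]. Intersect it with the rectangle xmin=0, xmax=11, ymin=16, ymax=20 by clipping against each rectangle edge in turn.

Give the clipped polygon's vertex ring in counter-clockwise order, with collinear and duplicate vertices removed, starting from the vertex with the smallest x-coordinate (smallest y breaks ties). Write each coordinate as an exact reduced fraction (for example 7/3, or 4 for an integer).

Clipped polygon: [(5,16) (11,16) (11,19) (7,19)]

1. After x ≥ 0: [(3,13) (4,9) (7,8) (18,10) (16,14) (13,19) (7,19)]
2. After x ≤ 11: [(3,13) (4,9) (7,8) (11,96/11) (11,19) (7,19)]
3. After y ≥ 16: [(5,16) (11,16) (11,19) (7,19)]
4. After y ≤ 20: [(5,16) (11,16) (11,19) (7,19)]
5. Canonical ring: [(5,16) (11,16) (11,19) (7,19)]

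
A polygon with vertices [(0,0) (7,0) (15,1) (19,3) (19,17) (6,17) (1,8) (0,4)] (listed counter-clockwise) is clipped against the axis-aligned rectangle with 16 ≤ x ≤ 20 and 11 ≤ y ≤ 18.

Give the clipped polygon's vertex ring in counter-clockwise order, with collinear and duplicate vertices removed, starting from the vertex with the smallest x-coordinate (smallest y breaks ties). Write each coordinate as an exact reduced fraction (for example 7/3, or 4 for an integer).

1. After x ≥ 16: [(16,3/2) (19,3) (19,17) (16,17)]
2. After x ≤ 20: [(16,3/2) (19,3) (19,17) (16,17)]
3. After y ≥ 11: [(16,11) (19,11) (19,17) (16,17)]
4. After y ≤ 18: [(16,11) (19,11) (19,17) (16,17)]
5. Canonical ring: [(16,11) (19,11) (19,17) (16,17)]

Clipped polygon: [(16,11) (19,11) (19,17) (16,17)]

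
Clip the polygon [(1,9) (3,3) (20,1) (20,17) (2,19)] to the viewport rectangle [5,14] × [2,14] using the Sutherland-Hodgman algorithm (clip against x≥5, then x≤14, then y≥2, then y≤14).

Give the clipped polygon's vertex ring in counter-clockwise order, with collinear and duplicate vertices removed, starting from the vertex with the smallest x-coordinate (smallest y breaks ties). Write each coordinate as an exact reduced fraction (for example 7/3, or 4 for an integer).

Clipped polygon: [(5,47/17) (23/2,2) (14,2) (14,14) (5,14)]

1. After x ≥ 5: [(5,47/17) (20,1) (20,17) (5,56/3)]
2. After x ≤ 14: [(5,47/17) (14,29/17) (14,53/3) (5,56/3)]
3. After y ≥ 2: [(5,47/17) (23/2,2) (14,2) (14,53/3) (5,56/3)]
4. After y ≤ 14: [(5,14) (5,47/17) (23/2,2) (14,2) (14,14)]
5. Canonical ring: [(5,47/17) (23/2,2) (14,2) (14,14) (5,14)]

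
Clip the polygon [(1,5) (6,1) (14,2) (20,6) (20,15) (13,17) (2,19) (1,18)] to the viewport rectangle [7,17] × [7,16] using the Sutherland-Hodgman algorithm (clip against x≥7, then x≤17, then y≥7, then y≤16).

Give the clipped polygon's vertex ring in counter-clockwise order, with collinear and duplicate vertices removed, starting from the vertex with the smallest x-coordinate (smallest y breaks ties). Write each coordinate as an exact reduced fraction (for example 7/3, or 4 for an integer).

Clipped polygon: [(7,7) (17,7) (17,111/7) (33/2,16) (7,16)]

1. After x ≥ 7: [(7,9/8) (14,2) (20,6) (20,15) (13,17) (7,199/11)]
2. After x ≤ 17: [(7,9/8) (14,2) (17,4) (17,111/7) (13,17) (7,199/11)]
3. After y ≥ 7: [(7,7) (17,7) (17,111/7) (13,17) (7,199/11)]
4. After y ≤ 16: [(7,16) (7,7) (17,7) (17,111/7) (33/2,16)]
5. Canonical ring: [(7,7) (17,7) (17,111/7) (33/2,16) (7,16)]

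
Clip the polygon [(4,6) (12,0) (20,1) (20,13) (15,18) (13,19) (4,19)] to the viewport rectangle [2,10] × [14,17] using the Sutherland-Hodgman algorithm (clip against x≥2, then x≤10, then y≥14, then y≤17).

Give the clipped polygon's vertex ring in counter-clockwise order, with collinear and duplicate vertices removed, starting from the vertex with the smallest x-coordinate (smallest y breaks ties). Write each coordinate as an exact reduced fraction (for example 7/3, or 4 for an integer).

Clipped polygon: [(4,14) (10,14) (10,17) (4,17)]

1. After x ≥ 2: [(4,6) (12,0) (20,1) (20,13) (15,18) (13,19) (4,19)]
2. After x ≤ 10: [(4,6) (10,3/2) (10,19) (4,19)]
3. After y ≥ 14: [(4,14) (10,14) (10,19) (4,19)]
4. After y ≤ 17: [(4,17) (4,14) (10,14) (10,17)]
5. Canonical ring: [(4,14) (10,14) (10,17) (4,17)]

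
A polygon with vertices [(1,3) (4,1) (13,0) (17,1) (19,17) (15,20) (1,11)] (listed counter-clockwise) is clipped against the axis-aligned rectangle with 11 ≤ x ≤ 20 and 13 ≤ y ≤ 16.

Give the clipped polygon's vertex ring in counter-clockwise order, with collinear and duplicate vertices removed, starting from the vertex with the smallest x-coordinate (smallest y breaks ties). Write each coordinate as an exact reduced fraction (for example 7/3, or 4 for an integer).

1. After x ≥ 11: [(11,2/9) (13,0) (17,1) (19,17) (15,20) (11,122/7)]
2. After x ≤ 20: [(11,2/9) (13,0) (17,1) (19,17) (15,20) (11,122/7)]
3. After y ≥ 13: [(11,13) (37/2,13) (19,17) (15,20) (11,122/7)]
4. After y ≤ 16: [(11,16) (11,13) (37/2,13) (151/8,16)]
5. Canonical ring: [(11,13) (37/2,13) (151/8,16) (11,16)]

Clipped polygon: [(11,13) (37/2,13) (151/8,16) (11,16)]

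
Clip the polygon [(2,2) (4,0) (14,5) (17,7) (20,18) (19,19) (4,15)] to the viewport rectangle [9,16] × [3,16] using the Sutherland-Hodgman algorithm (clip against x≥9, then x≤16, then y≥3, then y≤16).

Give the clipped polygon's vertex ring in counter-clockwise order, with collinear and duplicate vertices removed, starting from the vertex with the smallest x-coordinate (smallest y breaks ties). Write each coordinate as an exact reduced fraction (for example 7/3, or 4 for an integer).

1. After x ≥ 9: [(9,5/2) (14,5) (17,7) (20,18) (19,19) (9,49/3)]
2. After x ≤ 16: [(9,5/2) (14,5) (16,19/3) (16,91/5) (9,49/3)]
3. After y ≥ 3: [(9,3) (10,3) (14,5) (16,19/3) (16,91/5) (9,49/3)]
4. After y ≤ 16: [(9,16) (9,3) (10,3) (14,5) (16,19/3) (16,16)]
5. Canonical ring: [(9,3) (10,3) (14,5) (16,19/3) (16,16) (9,16)]

Clipped polygon: [(9,3) (10,3) (14,5) (16,19/3) (16,16) (9,16)]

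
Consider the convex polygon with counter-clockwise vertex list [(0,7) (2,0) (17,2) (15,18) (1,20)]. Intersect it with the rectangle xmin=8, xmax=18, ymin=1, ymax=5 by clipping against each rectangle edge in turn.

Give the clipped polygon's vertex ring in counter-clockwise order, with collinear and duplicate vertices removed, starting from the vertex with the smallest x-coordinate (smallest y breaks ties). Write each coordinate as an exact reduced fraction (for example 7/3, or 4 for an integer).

1. After x ≥ 8: [(8,4/5) (17,2) (15,18) (8,19)]
2. After x ≤ 18: [(8,4/5) (17,2) (15,18) (8,19)]
3. After y ≥ 1: [(8,1) (19/2,1) (17,2) (15,18) (8,19)]
4. After y ≤ 5: [(8,5) (8,1) (19/2,1) (17,2) (133/8,5)]
5. Canonical ring: [(8,1) (19/2,1) (17,2) (133/8,5) (8,5)]

Clipped polygon: [(8,1) (19/2,1) (17,2) (133/8,5) (8,5)]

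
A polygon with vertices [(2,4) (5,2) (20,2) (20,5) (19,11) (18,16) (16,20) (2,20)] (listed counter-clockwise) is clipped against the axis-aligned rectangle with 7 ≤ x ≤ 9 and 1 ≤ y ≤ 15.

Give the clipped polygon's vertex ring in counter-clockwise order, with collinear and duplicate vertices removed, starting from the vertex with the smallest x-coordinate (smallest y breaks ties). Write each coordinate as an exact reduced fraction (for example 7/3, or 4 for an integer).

1. After x ≥ 7: [(7,2) (20,2) (20,5) (19,11) (18,16) (16,20) (7,20)]
2. After x ≤ 9: [(7,2) (9,2) (9,20) (7,20)]
3. After y ≥ 1: [(7,2) (9,2) (9,20) (7,20)]
4. After y ≤ 15: [(7,15) (7,2) (9,2) (9,15)]
5. Canonical ring: [(7,2) (9,2) (9,15) (7,15)]

Clipped polygon: [(7,2) (9,2) (9,15) (7,15)]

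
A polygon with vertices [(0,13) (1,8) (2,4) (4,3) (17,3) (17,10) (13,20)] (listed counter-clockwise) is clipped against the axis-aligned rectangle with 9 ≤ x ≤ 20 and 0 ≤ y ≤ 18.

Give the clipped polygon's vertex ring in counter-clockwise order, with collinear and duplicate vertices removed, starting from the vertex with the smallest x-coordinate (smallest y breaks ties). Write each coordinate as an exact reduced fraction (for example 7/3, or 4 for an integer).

Clipped polygon: [(9,3) (17,3) (17,10) (69/5,18) (65/7,18) (9,232/13)]

1. After x ≥ 9: [(9,232/13) (9,3) (17,3) (17,10) (13,20)]
2. After x ≤ 20: [(9,232/13) (9,3) (17,3) (17,10) (13,20)]
3. After y ≥ 0: [(9,232/13) (9,3) (17,3) (17,10) (13,20)]
4. After y ≤ 18: [(65/7,18) (9,232/13) (9,3) (17,3) (17,10) (69/5,18)]
5. Canonical ring: [(9,3) (17,3) (17,10) (69/5,18) (65/7,18) (9,232/13)]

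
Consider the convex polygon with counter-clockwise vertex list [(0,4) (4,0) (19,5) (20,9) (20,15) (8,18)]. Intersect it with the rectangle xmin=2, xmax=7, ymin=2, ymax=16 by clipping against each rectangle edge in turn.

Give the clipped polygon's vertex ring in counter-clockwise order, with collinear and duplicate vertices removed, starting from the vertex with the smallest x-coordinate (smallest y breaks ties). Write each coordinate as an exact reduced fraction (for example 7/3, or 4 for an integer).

Clipped polygon: [(2,2) (7,2) (7,16) (48/7,16) (2,15/2)]

1. After x ≥ 2: [(2,15/2) (2,2) (4,0) (19,5) (20,9) (20,15) (8,18)]
2. After x ≤ 7: [(7,65/4) (2,15/2) (2,2) (4,0) (7,1)]
3. After y ≥ 2: [(7,2) (7,65/4) (2,15/2) (2,2) (2,2)]
4. After y ≤ 16: [(7,2) (7,16) (48/7,16) (2,15/2) (2,2) (2,2)]
5. Canonical ring: [(2,2) (7,2) (7,16) (48/7,16) (2,15/2)]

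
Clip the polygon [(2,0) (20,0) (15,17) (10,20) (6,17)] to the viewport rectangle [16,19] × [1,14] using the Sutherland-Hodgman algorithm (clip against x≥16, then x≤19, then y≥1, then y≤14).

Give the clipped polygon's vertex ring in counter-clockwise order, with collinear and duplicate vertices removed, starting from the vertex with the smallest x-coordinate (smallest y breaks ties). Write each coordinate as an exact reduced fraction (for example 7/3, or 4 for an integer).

Clipped polygon: [(16,1) (19,1) (19,17/5) (16,68/5)]

1. After x ≥ 16: [(16,0) (20,0) (16,68/5)]
2. After x ≤ 19: [(16,0) (19,0) (19,17/5) (16,68/5)]
3. After y ≥ 1: [(16,1) (19,1) (19,17/5) (16,68/5)]
4. After y ≤ 14: [(16,1) (19,1) (19,17/5) (16,68/5)]
5. Canonical ring: [(16,1) (19,1) (19,17/5) (16,68/5)]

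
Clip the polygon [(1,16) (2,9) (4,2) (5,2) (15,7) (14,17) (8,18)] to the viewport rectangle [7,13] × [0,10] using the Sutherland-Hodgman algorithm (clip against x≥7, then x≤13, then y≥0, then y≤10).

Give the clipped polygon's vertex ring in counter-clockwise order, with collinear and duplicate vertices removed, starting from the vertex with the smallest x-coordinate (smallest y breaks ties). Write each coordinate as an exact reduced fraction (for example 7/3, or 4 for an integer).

Clipped polygon: [(7,3) (13,6) (13,10) (7,10)]

1. After x ≥ 7: [(7,124/7) (7,3) (15,7) (14,17) (8,18)]
2. After x ≤ 13: [(7,124/7) (7,3) (13,6) (13,103/6) (8,18)]
3. After y ≥ 0: [(7,124/7) (7,3) (13,6) (13,103/6) (8,18)]
4. After y ≤ 10: [(7,10) (7,3) (13,6) (13,10)]
5. Canonical ring: [(7,3) (13,6) (13,10) (7,10)]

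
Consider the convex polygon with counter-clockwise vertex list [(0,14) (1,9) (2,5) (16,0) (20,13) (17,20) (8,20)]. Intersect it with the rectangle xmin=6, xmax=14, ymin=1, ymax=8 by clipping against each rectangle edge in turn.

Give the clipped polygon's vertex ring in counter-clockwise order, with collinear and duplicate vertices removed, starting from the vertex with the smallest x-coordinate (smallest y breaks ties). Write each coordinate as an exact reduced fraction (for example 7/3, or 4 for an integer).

Clipped polygon: [(6,25/7) (66/5,1) (14,1) (14,8) (6,8)]

1. After x ≥ 6: [(6,37/2) (6,25/7) (16,0) (20,13) (17,20) (8,20)]
2. After x ≤ 14: [(6,37/2) (6,25/7) (14,5/7) (14,20) (8,20)]
3. After y ≥ 1: [(6,37/2) (6,25/7) (66/5,1) (14,1) (14,20) (8,20)]
4. After y ≤ 8: [(6,8) (6,25/7) (66/5,1) (14,1) (14,8)]
5. Canonical ring: [(6,25/7) (66/5,1) (14,1) (14,8) (6,8)]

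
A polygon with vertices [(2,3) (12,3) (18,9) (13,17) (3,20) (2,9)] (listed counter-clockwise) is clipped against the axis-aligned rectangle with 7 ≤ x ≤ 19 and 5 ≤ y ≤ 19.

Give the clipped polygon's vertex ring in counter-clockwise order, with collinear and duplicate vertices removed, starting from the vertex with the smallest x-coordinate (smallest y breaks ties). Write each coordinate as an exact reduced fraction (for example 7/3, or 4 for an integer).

1. After x ≥ 7: [(7,3) (12,3) (18,9) (13,17) (7,94/5)]
2. After x ≤ 19: [(7,3) (12,3) (18,9) (13,17) (7,94/5)]
3. After y ≥ 5: [(7,5) (14,5) (18,9) (13,17) (7,94/5)]
4. After y ≤ 19: [(7,5) (14,5) (18,9) (13,17) (7,94/5)]
5. Canonical ring: [(7,5) (14,5) (18,9) (13,17) (7,94/5)]

Clipped polygon: [(7,5) (14,5) (18,9) (13,17) (7,94/5)]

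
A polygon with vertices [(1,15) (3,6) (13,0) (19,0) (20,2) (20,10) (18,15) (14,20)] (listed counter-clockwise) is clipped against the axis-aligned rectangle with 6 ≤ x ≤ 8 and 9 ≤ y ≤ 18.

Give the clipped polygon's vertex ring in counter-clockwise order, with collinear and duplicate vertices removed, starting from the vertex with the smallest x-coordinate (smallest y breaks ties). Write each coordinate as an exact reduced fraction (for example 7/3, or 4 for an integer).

Clipped polygon: [(6,9) (8,9) (8,230/13) (6,220/13)]

1. After x ≥ 6: [(6,220/13) (6,21/5) (13,0) (19,0) (20,2) (20,10) (18,15) (14,20)]
2. After x ≤ 8: [(8,230/13) (6,220/13) (6,21/5) (8,3)]
3. After y ≥ 9: [(8,9) (8,230/13) (6,220/13) (6,9)]
4. After y ≤ 18: [(8,9) (8,230/13) (6,220/13) (6,9)]
5. Canonical ring: [(6,9) (8,9) (8,230/13) (6,220/13)]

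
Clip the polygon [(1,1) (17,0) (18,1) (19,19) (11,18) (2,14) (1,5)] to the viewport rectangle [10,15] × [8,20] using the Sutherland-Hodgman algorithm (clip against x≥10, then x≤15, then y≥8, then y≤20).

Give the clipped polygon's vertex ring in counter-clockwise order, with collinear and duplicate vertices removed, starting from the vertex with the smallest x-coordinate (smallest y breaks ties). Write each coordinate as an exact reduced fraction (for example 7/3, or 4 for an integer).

1. After x ≥ 10: [(10,7/16) (17,0) (18,1) (19,19) (11,18) (10,158/9)]
2. After x ≤ 15: [(10,7/16) (15,1/8) (15,37/2) (11,18) (10,158/9)]
3. After y ≥ 8: [(10,8) (15,8) (15,37/2) (11,18) (10,158/9)]
4. After y ≤ 20: [(10,8) (15,8) (15,37/2) (11,18) (10,158/9)]
5. Canonical ring: [(10,8) (15,8) (15,37/2) (11,18) (10,158/9)]

Clipped polygon: [(10,8) (15,8) (15,37/2) (11,18) (10,158/9)]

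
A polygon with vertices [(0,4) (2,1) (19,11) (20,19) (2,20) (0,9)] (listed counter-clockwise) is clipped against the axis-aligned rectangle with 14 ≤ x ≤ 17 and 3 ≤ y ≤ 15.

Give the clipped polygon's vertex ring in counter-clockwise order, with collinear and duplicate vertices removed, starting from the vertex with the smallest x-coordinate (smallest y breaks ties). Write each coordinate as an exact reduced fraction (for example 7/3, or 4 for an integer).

1. After x ≥ 14: [(14,137/17) (19,11) (20,19) (14,58/3)]
2. After x ≤ 17: [(14,137/17) (17,167/17) (17,115/6) (14,58/3)]
3. After y ≥ 3: [(14,137/17) (17,167/17) (17,115/6) (14,58/3)]
4. After y ≤ 15: [(14,15) (14,137/17) (17,167/17) (17,15)]
5. Canonical ring: [(14,137/17) (17,167/17) (17,15) (14,15)]

Clipped polygon: [(14,137/17) (17,167/17) (17,15) (14,15)]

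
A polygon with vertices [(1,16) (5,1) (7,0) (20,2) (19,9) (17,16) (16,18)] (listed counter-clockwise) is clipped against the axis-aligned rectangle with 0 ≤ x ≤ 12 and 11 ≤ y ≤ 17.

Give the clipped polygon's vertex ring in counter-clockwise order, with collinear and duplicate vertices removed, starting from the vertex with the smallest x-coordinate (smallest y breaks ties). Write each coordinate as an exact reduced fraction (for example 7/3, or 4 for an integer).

1. After x ≥ 0: [(1,16) (5,1) (7,0) (20,2) (19,9) (17,16) (16,18)]
2. After x ≤ 12: [(12,262/15) (1,16) (5,1) (7,0) (12,10/13)]
3. After y ≥ 11: [(12,11) (12,262/15) (1,16) (7/3,11)]
4. After y ≤ 17: [(12,11) (12,17) (17/2,17) (1,16) (7/3,11)]
5. Canonical ring: [(1,16) (7/3,11) (12,11) (12,17) (17/2,17)]

Clipped polygon: [(1,16) (7/3,11) (12,11) (12,17) (17/2,17)]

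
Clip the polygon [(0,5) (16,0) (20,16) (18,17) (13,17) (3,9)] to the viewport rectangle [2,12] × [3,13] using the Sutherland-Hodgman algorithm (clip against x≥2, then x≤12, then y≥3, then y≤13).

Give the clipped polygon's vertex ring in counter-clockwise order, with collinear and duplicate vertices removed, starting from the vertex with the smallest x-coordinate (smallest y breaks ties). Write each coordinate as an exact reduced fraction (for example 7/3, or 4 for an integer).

Clipped polygon: [(2,35/8) (32/5,3) (12,3) (12,13) (8,13) (3,9) (2,23/3)]

1. After x ≥ 2: [(2,23/3) (2,35/8) (16,0) (20,16) (18,17) (13,17) (3,9)]
2. After x ≤ 12: [(2,23/3) (2,35/8) (12,5/4) (12,81/5) (3,9)]
3. After y ≥ 3: [(2,23/3) (2,35/8) (32/5,3) (12,3) (12,81/5) (3,9)]
4. After y ≤ 13: [(2,23/3) (2,35/8) (32/5,3) (12,3) (12,13) (8,13) (3,9)]
5. Canonical ring: [(2,35/8) (32/5,3) (12,3) (12,13) (8,13) (3,9) (2,23/3)]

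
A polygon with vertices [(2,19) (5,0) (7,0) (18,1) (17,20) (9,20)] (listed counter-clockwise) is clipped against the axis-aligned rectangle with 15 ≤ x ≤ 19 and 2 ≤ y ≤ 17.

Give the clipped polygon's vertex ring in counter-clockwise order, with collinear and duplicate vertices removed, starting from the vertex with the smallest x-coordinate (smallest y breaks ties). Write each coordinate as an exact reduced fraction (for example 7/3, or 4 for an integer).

1. After x ≥ 15: [(15,8/11) (18,1) (17,20) (15,20)]
2. After x ≤ 19: [(15,8/11) (18,1) (17,20) (15,20)]
3. After y ≥ 2: [(15,2) (341/19,2) (17,20) (15,20)]
4. After y ≤ 17: [(15,17) (15,2) (341/19,2) (326/19,17)]
5. Canonical ring: [(15,2) (341/19,2) (326/19,17) (15,17)]

Clipped polygon: [(15,2) (341/19,2) (326/19,17) (15,17)]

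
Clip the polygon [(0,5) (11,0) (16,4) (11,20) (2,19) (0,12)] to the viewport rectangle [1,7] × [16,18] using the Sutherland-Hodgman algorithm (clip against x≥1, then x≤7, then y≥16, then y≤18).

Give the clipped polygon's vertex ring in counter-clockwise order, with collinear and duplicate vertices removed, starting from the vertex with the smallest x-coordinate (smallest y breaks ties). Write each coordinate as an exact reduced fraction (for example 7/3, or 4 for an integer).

Clipped polygon: [(8/7,16) (7,16) (7,18) (12/7,18)]

1. After x ≥ 1: [(1,50/11) (11,0) (16,4) (11,20) (2,19) (1,31/2)]
2. After x ≤ 7: [(1,50/11) (7,20/11) (7,176/9) (2,19) (1,31/2)]
3. After y ≥ 16: [(7,16) (7,176/9) (2,19) (8/7,16)]
4. After y ≤ 18: [(7,16) (7,18) (12/7,18) (8/7,16)]
5. Canonical ring: [(8/7,16) (7,16) (7,18) (12/7,18)]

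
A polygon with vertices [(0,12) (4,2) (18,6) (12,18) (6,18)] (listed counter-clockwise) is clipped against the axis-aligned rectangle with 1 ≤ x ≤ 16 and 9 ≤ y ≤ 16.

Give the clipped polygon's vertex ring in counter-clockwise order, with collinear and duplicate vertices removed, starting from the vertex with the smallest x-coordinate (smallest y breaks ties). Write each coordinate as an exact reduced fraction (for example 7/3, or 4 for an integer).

Clipped polygon: [(1,19/2) (6/5,9) (16,9) (16,10) (13,16) (4,16) (1,13)]

1. After x ≥ 1: [(1,13) (1,19/2) (4,2) (18,6) (12,18) (6,18)]
2. After x ≤ 16: [(1,13) (1,19/2) (4,2) (16,38/7) (16,10) (12,18) (6,18)]
3. After y ≥ 9: [(1,13) (1,19/2) (6/5,9) (16,9) (16,10) (12,18) (6,18)]
4. After y ≤ 16: [(4,16) (1,13) (1,19/2) (6/5,9) (16,9) (16,10) (13,16)]
5. Canonical ring: [(1,19/2) (6/5,9) (16,9) (16,10) (13,16) (4,16) (1,13)]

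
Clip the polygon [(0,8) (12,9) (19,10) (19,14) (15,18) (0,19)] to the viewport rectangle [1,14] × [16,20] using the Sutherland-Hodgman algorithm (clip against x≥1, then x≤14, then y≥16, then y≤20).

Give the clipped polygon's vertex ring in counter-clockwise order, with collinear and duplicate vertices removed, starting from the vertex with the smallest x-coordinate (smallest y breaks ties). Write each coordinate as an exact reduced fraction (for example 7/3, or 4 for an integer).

Clipped polygon: [(1,16) (14,16) (14,271/15) (1,284/15)]

1. After x ≥ 1: [(1,97/12) (12,9) (19,10) (19,14) (15,18) (1,284/15)]
2. After x ≤ 14: [(1,97/12) (12,9) (14,65/7) (14,271/15) (1,284/15)]
3. After y ≥ 16: [(1,16) (14,16) (14,271/15) (1,284/15)]
4. After y ≤ 20: [(1,16) (14,16) (14,271/15) (1,284/15)]
5. Canonical ring: [(1,16) (14,16) (14,271/15) (1,284/15)]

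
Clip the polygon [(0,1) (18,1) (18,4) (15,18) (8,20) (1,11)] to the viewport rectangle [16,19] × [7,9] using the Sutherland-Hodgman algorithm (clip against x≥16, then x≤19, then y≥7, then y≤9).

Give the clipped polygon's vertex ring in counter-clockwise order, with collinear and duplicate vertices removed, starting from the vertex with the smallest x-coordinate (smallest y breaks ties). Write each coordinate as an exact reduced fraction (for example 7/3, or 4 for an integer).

1. After x ≥ 16: [(16,1) (18,1) (18,4) (16,40/3)]
2. After x ≤ 19: [(16,1) (18,1) (18,4) (16,40/3)]
3. After y ≥ 7: [(16,7) (243/14,7) (16,40/3)]
4. After y ≤ 9: [(16,9) (16,7) (243/14,7) (237/14,9)]
5. Canonical ring: [(16,7) (243/14,7) (237/14,9) (16,9)]

Clipped polygon: [(16,7) (243/14,7) (237/14,9) (16,9)]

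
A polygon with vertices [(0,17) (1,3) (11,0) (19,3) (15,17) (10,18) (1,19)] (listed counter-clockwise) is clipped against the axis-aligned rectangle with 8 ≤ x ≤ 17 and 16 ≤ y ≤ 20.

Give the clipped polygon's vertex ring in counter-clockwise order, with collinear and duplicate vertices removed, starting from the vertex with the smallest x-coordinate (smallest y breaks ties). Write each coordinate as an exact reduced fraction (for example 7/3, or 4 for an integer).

Clipped polygon: [(8,16) (107/7,16) (15,17) (10,18) (8,164/9)]

1. After x ≥ 8: [(8,9/10) (11,0) (19,3) (15,17) (10,18) (8,164/9)]
2. After x ≤ 17: [(8,9/10) (11,0) (17,9/4) (17,10) (15,17) (10,18) (8,164/9)]
3. After y ≥ 16: [(8,16) (107/7,16) (15,17) (10,18) (8,164/9)]
4. After y ≤ 20: [(8,16) (107/7,16) (15,17) (10,18) (8,164/9)]
5. Canonical ring: [(8,16) (107/7,16) (15,17) (10,18) (8,164/9)]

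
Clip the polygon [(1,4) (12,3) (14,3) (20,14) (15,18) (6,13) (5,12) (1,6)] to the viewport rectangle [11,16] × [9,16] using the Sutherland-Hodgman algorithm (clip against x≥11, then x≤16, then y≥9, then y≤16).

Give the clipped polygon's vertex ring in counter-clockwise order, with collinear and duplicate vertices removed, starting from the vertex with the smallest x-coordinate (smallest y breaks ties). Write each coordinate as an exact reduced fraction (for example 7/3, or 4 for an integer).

Clipped polygon: [(11,9) (16,9) (16,16) (57/5,16) (11,142/9)]

1. After x ≥ 11: [(11,34/11) (12,3) (14,3) (20,14) (15,18) (11,142/9)]
2. After x ≤ 16: [(11,34/11) (12,3) (14,3) (16,20/3) (16,86/5) (15,18) (11,142/9)]
3. After y ≥ 9: [(11,9) (16,9) (16,86/5) (15,18) (11,142/9)]
4. After y ≤ 16: [(11,9) (16,9) (16,16) (57/5,16) (11,142/9)]
5. Canonical ring: [(11,9) (16,9) (16,16) (57/5,16) (11,142/9)]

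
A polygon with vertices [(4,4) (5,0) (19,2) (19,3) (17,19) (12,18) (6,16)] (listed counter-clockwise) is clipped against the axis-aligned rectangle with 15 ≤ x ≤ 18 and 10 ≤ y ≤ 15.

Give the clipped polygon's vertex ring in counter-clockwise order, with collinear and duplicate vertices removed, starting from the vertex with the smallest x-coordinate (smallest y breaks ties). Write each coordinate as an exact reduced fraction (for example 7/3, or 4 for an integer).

1. After x ≥ 15: [(15,10/7) (19,2) (19,3) (17,19) (15,93/5)]
2. After x ≤ 18: [(15,10/7) (18,13/7) (18,11) (17,19) (15,93/5)]
3. After y ≥ 10: [(15,10) (18,10) (18,11) (17,19) (15,93/5)]
4. After y ≤ 15: [(15,15) (15,10) (18,10) (18,11) (35/2,15)]
5. Canonical ring: [(15,10) (18,10) (18,11) (35/2,15) (15,15)]

Clipped polygon: [(15,10) (18,10) (18,11) (35/2,15) (15,15)]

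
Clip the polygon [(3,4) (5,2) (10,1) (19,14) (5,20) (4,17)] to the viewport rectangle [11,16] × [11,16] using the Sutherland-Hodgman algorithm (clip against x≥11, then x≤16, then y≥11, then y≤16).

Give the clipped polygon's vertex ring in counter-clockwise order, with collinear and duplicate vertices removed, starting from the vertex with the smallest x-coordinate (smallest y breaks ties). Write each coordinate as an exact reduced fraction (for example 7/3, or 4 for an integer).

Clipped polygon: [(11,11) (16,11) (16,107/7) (43/3,16) (11,16)]

1. After x ≥ 11: [(11,22/9) (19,14) (11,122/7)]
2. After x ≤ 16: [(11,22/9) (16,29/3) (16,107/7) (11,122/7)]
3. After y ≥ 11: [(11,11) (16,11) (16,107/7) (11,122/7)]
4. After y ≤ 16: [(11,16) (11,11) (16,11) (16,107/7) (43/3,16)]
5. Canonical ring: [(11,11) (16,11) (16,107/7) (43/3,16) (11,16)]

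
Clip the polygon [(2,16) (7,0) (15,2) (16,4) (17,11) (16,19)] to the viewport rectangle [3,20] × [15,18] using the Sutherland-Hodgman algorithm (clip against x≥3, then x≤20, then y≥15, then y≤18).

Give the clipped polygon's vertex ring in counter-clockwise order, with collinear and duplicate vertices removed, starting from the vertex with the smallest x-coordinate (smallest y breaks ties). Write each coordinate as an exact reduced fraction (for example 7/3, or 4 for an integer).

Clipped polygon: [(3,15) (33/2,15) (129/8,18) (34/3,18) (3,227/14)]

1. After x ≥ 3: [(3,227/14) (3,64/5) (7,0) (15,2) (16,4) (17,11) (16,19)]
2. After x ≤ 20: [(3,227/14) (3,64/5) (7,0) (15,2) (16,4) (17,11) (16,19)]
3. After y ≥ 15: [(3,227/14) (3,15) (33/2,15) (16,19)]
4. After y ≤ 18: [(34/3,18) (3,227/14) (3,15) (33/2,15) (129/8,18)]
5. Canonical ring: [(3,15) (33/2,15) (129/8,18) (34/3,18) (3,227/14)]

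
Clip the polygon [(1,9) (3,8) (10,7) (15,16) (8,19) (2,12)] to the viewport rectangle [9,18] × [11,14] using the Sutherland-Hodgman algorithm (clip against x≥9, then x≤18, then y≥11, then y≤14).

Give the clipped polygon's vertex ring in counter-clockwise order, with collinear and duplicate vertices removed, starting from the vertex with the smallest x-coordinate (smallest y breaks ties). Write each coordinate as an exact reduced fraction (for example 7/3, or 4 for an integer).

Clipped polygon: [(9,11) (110/9,11) (125/9,14) (9,14)]

1. After x ≥ 9: [(9,50/7) (10,7) (15,16) (9,130/7)]
2. After x ≤ 18: [(9,50/7) (10,7) (15,16) (9,130/7)]
3. After y ≥ 11: [(9,11) (110/9,11) (15,16) (9,130/7)]
4. After y ≤ 14: [(9,14) (9,11) (110/9,11) (125/9,14)]
5. Canonical ring: [(9,11) (110/9,11) (125/9,14) (9,14)]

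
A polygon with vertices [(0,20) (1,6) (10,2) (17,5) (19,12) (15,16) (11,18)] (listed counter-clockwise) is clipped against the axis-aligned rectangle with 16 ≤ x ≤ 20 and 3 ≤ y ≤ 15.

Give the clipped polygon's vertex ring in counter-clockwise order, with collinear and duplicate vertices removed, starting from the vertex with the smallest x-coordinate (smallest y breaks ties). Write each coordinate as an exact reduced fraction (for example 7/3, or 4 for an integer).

1. After x ≥ 16: [(16,32/7) (17,5) (19,12) (16,15)]
2. After x ≤ 20: [(16,32/7) (17,5) (19,12) (16,15)]
3. After y ≥ 3: [(16,32/7) (17,5) (19,12) (16,15)]
4. After y ≤ 15: [(16,32/7) (17,5) (19,12) (16,15)]
5. Canonical ring: [(16,32/7) (17,5) (19,12) (16,15)]

Clipped polygon: [(16,32/7) (17,5) (19,12) (16,15)]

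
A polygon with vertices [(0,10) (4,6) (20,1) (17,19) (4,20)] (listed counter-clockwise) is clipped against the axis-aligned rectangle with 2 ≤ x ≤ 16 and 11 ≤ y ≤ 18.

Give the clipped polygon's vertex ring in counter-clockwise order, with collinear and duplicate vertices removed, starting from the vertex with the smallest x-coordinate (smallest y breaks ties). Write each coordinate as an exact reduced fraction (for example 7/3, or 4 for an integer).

1. After x ≥ 2: [(2,15) (2,8) (4,6) (20,1) (17,19) (4,20)]
2. After x ≤ 16: [(2,15) (2,8) (4,6) (16,9/4) (16,248/13) (4,20)]
3. After y ≥ 11: [(2,15) (2,11) (16,11) (16,248/13) (4,20)]
4. After y ≤ 18: [(16/5,18) (2,15) (2,11) (16,11) (16,18)]
5. Canonical ring: [(2,11) (16,11) (16,18) (16/5,18) (2,15)]

Clipped polygon: [(2,11) (16,11) (16,18) (16/5,18) (2,15)]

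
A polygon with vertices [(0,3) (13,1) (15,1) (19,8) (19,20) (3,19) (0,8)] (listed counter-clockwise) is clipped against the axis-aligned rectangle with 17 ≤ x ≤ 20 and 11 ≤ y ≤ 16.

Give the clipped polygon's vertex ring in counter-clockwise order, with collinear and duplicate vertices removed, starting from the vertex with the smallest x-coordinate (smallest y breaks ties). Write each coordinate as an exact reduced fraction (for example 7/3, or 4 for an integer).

Clipped polygon: [(17,11) (19,11) (19,16) (17,16)]

1. After x ≥ 17: [(17,9/2) (19,8) (19,20) (17,159/8)]
2. After x ≤ 20: [(17,9/2) (19,8) (19,20) (17,159/8)]
3. After y ≥ 11: [(17,11) (19,11) (19,20) (17,159/8)]
4. After y ≤ 16: [(17,16) (17,11) (19,11) (19,16)]
5. Canonical ring: [(17,11) (19,11) (19,16) (17,16)]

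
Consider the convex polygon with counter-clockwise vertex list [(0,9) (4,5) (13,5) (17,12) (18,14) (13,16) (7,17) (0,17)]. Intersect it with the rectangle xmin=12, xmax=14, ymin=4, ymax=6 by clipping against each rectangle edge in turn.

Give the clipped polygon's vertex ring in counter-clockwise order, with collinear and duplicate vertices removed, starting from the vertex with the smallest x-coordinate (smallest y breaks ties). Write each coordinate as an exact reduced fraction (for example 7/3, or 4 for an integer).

Clipped polygon: [(12,5) (13,5) (95/7,6) (12,6)]

1. After x ≥ 12: [(12,5) (13,5) (17,12) (18,14) (13,16) (12,97/6)]
2. After x ≤ 14: [(12,5) (13,5) (14,27/4) (14,78/5) (13,16) (12,97/6)]
3. After y ≥ 4: [(12,5) (13,5) (14,27/4) (14,78/5) (13,16) (12,97/6)]
4. After y ≤ 6: [(12,6) (12,5) (13,5) (95/7,6)]
5. Canonical ring: [(12,5) (13,5) (95/7,6) (12,6)]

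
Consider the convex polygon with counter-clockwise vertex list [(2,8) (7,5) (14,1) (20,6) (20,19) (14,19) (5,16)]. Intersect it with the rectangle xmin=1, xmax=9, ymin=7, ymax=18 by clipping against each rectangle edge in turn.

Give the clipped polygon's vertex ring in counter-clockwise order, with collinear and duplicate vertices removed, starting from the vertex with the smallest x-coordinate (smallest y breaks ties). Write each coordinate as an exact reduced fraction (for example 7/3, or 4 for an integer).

1. After x ≥ 1: [(2,8) (7,5) (14,1) (20,6) (20,19) (14,19) (5,16)]
2. After x ≤ 9: [(2,8) (7,5) (9,27/7) (9,52/3) (5,16)]
3. After y ≥ 7: [(2,8) (11/3,7) (9,7) (9,52/3) (5,16)]
4. After y ≤ 18: [(2,8) (11/3,7) (9,7) (9,52/3) (5,16)]
5. Canonical ring: [(2,8) (11/3,7) (9,7) (9,52/3) (5,16)]

Clipped polygon: [(2,8) (11/3,7) (9,7) (9,52/3) (5,16)]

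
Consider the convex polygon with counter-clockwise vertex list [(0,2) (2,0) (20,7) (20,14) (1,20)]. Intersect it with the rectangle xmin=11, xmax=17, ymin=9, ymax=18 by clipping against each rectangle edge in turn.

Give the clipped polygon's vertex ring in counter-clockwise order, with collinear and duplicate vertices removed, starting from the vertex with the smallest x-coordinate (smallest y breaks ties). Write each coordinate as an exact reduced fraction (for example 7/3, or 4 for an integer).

Clipped polygon: [(11,9) (17,9) (17,284/19) (11,320/19)]

1. After x ≥ 11: [(11,7/2) (20,7) (20,14) (11,320/19)]
2. After x ≤ 17: [(11,7/2) (17,35/6) (17,284/19) (11,320/19)]
3. After y ≥ 9: [(11,9) (17,9) (17,284/19) (11,320/19)]
4. After y ≤ 18: [(11,9) (17,9) (17,284/19) (11,320/19)]
5. Canonical ring: [(11,9) (17,9) (17,284/19) (11,320/19)]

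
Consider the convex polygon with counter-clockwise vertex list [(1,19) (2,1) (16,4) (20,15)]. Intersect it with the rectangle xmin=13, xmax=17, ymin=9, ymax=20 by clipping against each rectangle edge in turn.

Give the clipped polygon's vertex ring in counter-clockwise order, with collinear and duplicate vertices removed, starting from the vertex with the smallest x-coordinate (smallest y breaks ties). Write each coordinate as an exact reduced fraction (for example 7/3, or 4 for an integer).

1. After x ≥ 13: [(13,313/19) (13,47/14) (16,4) (20,15)]
2. After x ≤ 17: [(17,297/19) (13,313/19) (13,47/14) (16,4) (17,27/4)]
3. After y ≥ 9: [(17,9) (17,297/19) (13,313/19) (13,9)]
4. After y ≤ 20: [(17,9) (17,297/19) (13,313/19) (13,9)]
5. Canonical ring: [(13,9) (17,9) (17,297/19) (13,313/19)]

Clipped polygon: [(13,9) (17,9) (17,297/19) (13,313/19)]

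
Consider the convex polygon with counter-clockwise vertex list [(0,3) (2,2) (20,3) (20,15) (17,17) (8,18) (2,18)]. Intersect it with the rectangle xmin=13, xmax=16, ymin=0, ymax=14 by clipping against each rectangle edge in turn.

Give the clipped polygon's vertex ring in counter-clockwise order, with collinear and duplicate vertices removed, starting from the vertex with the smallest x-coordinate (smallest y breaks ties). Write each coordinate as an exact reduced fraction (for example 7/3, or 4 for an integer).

1. After x ≥ 13: [(13,47/18) (20,3) (20,15) (17,17) (13,157/9)]
2. After x ≤ 16: [(13,47/18) (16,25/9) (16,154/9) (13,157/9)]
3. After y ≥ 0: [(13,47/18) (16,25/9) (16,154/9) (13,157/9)]
4. After y ≤ 14: [(13,14) (13,47/18) (16,25/9) (16,14)]
5. Canonical ring: [(13,47/18) (16,25/9) (16,14) (13,14)]

Clipped polygon: [(13,47/18) (16,25/9) (16,14) (13,14)]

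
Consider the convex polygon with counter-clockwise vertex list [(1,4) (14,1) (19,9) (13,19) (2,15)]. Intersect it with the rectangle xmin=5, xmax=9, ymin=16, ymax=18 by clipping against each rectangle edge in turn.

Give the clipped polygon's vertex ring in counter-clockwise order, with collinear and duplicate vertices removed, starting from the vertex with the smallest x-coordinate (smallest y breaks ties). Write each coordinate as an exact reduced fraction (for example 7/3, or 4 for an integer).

Clipped polygon: [(5,16) (9,16) (9,193/11) (5,177/11)]

1. After x ≥ 5: [(5,40/13) (14,1) (19,9) (13,19) (5,177/11)]
2. After x ≤ 9: [(5,40/13) (9,28/13) (9,193/11) (5,177/11)]
3. After y ≥ 16: [(5,16) (9,16) (9,193/11) (5,177/11)]
4. After y ≤ 18: [(5,16) (9,16) (9,193/11) (5,177/11)]
5. Canonical ring: [(5,16) (9,16) (9,193/11) (5,177/11)]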